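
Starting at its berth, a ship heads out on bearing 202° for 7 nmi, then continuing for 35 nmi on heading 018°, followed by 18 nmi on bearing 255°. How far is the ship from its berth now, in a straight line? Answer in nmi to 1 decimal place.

24.0 nmi

Leg 1 (202°, 7 nmi): east 7 sin 202° = -2.62, north 7 cos 202° = -6.49
Leg 2 (018°, 35 nmi): east 35 sin 18° = 10.82, north 35 cos 18° = 33.29
Leg 3 (255°, 18 nmi): east 18 sin 255° = -17.39, north 18 cos 255° = -4.66
Net: -9.19 east, 22.14 north. Distance = √((-9.19)² + (22.14)²) = 23.971 nmi.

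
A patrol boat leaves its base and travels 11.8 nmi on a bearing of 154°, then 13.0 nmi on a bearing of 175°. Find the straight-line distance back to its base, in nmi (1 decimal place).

24.4 nmi

Leg 1 (154°, 11.8 nmi): east 11.8 sin 154° = 5.17, north 11.8 cos 154° = -10.61
Leg 2 (175°, 13.0 nmi): east 13.0 sin 175° = 1.13, north 13.0 cos 175° = -12.95
Net: 6.31 east, -23.56 north. Distance = √((6.31)² + (-23.56)²) = 24.386 nmi.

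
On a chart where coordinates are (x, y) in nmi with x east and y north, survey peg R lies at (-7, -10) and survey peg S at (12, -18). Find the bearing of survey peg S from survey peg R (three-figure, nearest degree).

Δeast = 12 − -7 = 19.00; Δnorth = -18 − -10 = -8.00.
Bearing = atan2(Δeast, Δnorth) mod 360° = 112.83° ≈ 113°.

113°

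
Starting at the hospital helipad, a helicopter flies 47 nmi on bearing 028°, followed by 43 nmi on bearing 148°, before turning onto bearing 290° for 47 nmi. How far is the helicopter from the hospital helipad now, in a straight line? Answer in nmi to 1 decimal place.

21.1 nmi

Leg 1 (028°, 47 nmi): east 47 sin 28° = 22.07, north 47 cos 28° = 41.50
Leg 2 (148°, 43 nmi): east 43 sin 148° = 22.79, north 43 cos 148° = -36.47
Leg 3 (290°, 47 nmi): east 47 sin 290° = -44.17, north 47 cos 290° = 16.07
Net: 0.69 east, 21.11 north. Distance = √((0.69)² + (21.11)²) = 21.119 nmi.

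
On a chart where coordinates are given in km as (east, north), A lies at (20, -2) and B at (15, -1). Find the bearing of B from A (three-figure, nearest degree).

281°

Δeast = 15 − 20 = -5.00; Δnorth = -1 − -2 = 1.00.
Bearing = atan2(Δeast, Δnorth) mod 360° = 281.31° ≈ 281°.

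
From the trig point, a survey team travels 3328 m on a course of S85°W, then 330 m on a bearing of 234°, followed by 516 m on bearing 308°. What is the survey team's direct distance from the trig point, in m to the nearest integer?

3992 m

Leg 1 (S85°W, 3328 m): east 3328 sin 265° = -3315.34, north 3328 cos 265° = -290.05
Leg 2 (234°, 330 m): east 330 sin 234° = -266.98, north 330 cos 234° = -193.97
Leg 3 (308°, 516 m): east 516 sin 308° = -406.61, north 516 cos 308° = 317.68
Net: -3988.93 east, -166.34 north. Distance = √((-3988.93)² + (-166.34)²) = 3992.392 m.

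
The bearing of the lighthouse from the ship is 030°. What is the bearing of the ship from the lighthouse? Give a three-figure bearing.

210°

Back-bearing = 030° + 180° = 210°.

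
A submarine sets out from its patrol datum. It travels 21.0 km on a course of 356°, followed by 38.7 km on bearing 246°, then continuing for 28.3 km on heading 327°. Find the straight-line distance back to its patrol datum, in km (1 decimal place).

59.7 km

Leg 1 (356°, 21.0 km): east 21.0 sin 356° = -1.46, north 21.0 cos 356° = 20.95
Leg 2 (246°, 38.7 km): east 38.7 sin 246° = -35.35, north 38.7 cos 246° = -15.74
Leg 3 (327°, 28.3 km): east 28.3 sin 327° = -15.41, north 28.3 cos 327° = 23.73
Net: -52.23 east, 28.94 north. Distance = √((-52.23)² + (28.94)²) = 59.715 km.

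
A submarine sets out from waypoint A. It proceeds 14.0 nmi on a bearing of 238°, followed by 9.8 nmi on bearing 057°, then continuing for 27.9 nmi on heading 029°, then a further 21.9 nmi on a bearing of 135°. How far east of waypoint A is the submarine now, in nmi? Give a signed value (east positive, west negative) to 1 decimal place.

Leg 1 (238°, 14.0 nmi): east 14.0 sin 238° = -11.87, north 14.0 cos 238° = -7.42
Leg 2 (057°, 9.8 nmi): east 9.8 sin 57° = 8.22, north 9.8 cos 57° = 5.34
Leg 3 (029°, 27.9 nmi): east 27.9 sin 29° = 13.53, north 27.9 cos 29° = 24.40
Leg 4 (135°, 21.9 nmi): east 21.9 sin 135° = 15.49, north 21.9 cos 135° = -15.49
Net east component: 25.36 nmi.

25.4 nmi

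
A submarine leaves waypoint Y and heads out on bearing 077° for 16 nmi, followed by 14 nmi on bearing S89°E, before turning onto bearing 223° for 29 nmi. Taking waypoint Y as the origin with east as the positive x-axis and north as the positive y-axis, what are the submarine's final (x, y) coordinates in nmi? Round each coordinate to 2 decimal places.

Leg 1 (077°, 16 nmi): east 16 sin 77° = 15.59, north 16 cos 77° = 3.60
Leg 2 (S89°E, 14 nmi): east 14 sin 91° = 14.00, north 14 cos 91° = -0.24
Leg 3 (223°, 29 nmi): east 29 sin 223° = -19.78, north 29 cos 223° = -21.21
Summing: 9.81 nmi east, -17.85 nmi north → (9.81, -17.85).

(9.81, -17.85)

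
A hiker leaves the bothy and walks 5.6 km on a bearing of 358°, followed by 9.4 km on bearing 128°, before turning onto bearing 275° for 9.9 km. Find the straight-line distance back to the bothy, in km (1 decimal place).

2.7 km

Leg 1 (358°, 5.6 km): east 5.6 sin 358° = -0.20, north 5.6 cos 358° = 5.60
Leg 2 (128°, 9.4 km): east 9.4 sin 128° = 7.41, north 9.4 cos 128° = -5.79
Leg 3 (275°, 9.9 km): east 9.9 sin 275° = -9.86, north 9.9 cos 275° = 0.86
Net: -2.65 east, 0.67 north. Distance = √((-2.65)² + (0.67)²) = 2.734 km.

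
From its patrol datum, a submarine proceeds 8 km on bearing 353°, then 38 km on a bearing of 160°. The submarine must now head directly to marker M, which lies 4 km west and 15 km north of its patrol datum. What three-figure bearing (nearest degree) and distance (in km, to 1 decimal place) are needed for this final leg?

339°, 45.7 km

Leg 1 (353°, 8 km): east 8 sin 353° = -0.97, north 8 cos 353° = 7.94
Leg 2 (160°, 38 km): east 38 sin 160° = 13.00, north 38 cos 160° = -35.71
Current position: (12.02, -27.77). Target: (-4, 15). Remaining: Δeast = -16.02, Δnorth = 42.77.
Bearing = atan2(-16.02, 42.77) mod 360° = 339.46°; distance = √((-16.02)² + (42.77)²) = 45.671 km.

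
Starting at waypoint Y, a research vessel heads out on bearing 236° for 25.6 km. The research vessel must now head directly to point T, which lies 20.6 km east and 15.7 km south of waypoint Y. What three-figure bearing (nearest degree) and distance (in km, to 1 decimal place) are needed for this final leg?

Leg 1 (236°, 25.6 km): east 25.6 sin 236° = -21.22, north 25.6 cos 236° = -14.32
Current position: (-21.22, -14.32). Target: (20.6, -15.7). Remaining: Δeast = 41.82, Δnorth = -1.38.
Bearing = atan2(41.82, -1.38) mod 360° = 91.90°; distance = √((41.82)² + (-1.38)²) = 41.846 km.

092°, 41.8 km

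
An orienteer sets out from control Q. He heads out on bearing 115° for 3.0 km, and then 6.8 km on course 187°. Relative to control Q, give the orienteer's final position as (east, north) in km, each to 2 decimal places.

Leg 1 (115°, 3.0 km): east 3.0 sin 115° = 2.72, north 3.0 cos 115° = -1.27
Leg 2 (187°, 6.8 km): east 6.8 sin 187° = -0.83, north 6.8 cos 187° = -6.75
Summing: 1.89 km east, -8.02 km north → (1.89, -8.02).

(1.89, -8.02)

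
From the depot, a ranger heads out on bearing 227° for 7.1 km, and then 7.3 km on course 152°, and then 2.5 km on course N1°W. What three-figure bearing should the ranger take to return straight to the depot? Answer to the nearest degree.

Leg 1 (227°, 7.1 km): east 7.1 sin 227° = -5.19, north 7.1 cos 227° = -4.84
Leg 2 (152°, 7.3 km): east 7.3 sin 152° = 3.43, north 7.3 cos 152° = -6.45
Leg 3 (N1°W, 2.5 km): east 2.5 sin 359° = -0.04, north 2.5 cos 359° = 2.50
Net displacement: -1.81 east, -8.79 north. Direction back to start is (1.81, 8.79): bearing = atan2(1.81, 8.79) mod 360° = 11.63° ≈ 012°.

012°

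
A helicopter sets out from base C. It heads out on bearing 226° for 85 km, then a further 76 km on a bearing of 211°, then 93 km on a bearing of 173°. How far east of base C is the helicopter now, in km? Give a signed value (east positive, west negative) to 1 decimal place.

-89.0 km

Leg 1 (226°, 85 km): east 85 sin 226° = -61.14, north 85 cos 226° = -59.05
Leg 2 (211°, 76 km): east 76 sin 211° = -39.14, north 76 cos 211° = -65.14
Leg 3 (173°, 93 km): east 93 sin 173° = 11.33, north 93 cos 173° = -92.31
Net east component: -88.95 km.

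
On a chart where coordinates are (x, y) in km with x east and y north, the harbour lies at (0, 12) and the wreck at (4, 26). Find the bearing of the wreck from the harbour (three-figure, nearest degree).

Δeast = 4 − 0 = 4.00; Δnorth = 26 − 12 = 14.00.
Bearing = atan2(Δeast, Δnorth) mod 360° = 15.95° ≈ 016°.

016°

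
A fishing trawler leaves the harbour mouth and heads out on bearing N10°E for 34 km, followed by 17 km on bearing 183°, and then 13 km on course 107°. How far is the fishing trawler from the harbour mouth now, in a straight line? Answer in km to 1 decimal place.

Leg 1 (N10°E, 34 km): east 34 sin 10° = 5.90, north 34 cos 10° = 33.48
Leg 2 (183°, 17 km): east 17 sin 183° = -0.89, north 17 cos 183° = -16.98
Leg 3 (107°, 13 km): east 13 sin 107° = 12.43, north 13 cos 107° = -3.80
Net: 17.45 east, 12.71 north. Distance = √((17.45)² + (12.71)²) = 21.583 km.

21.6 km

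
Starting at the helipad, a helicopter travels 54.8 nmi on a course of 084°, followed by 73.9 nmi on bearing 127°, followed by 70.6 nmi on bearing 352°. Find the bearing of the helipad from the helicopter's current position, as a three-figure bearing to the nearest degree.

253°

Leg 1 (084°, 54.8 nmi): east 54.8 sin 84° = 54.50, north 54.8 cos 84° = 5.73
Leg 2 (127°, 73.9 nmi): east 73.9 sin 127° = 59.02, north 73.9 cos 127° = -44.47
Leg 3 (352°, 70.6 nmi): east 70.6 sin 352° = -9.83, north 70.6 cos 352° = 69.91
Net displacement: 103.69 east, 31.17 north. Direction back to start is (-103.69, -31.17): bearing = atan2(-103.69, -31.17) mod 360° = 253.27° ≈ 253°.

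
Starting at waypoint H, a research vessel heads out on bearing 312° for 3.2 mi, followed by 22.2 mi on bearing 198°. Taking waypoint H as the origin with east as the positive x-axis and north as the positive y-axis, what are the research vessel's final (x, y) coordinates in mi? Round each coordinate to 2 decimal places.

Leg 1 (312°, 3.2 mi): east 3.2 sin 312° = -2.38, north 3.2 cos 312° = 2.14
Leg 2 (198°, 22.2 mi): east 22.2 sin 198° = -6.86, north 22.2 cos 198° = -21.11
Summing: -9.24 mi east, -18.97 mi north → (-9.24, -18.97).

(-9.24, -18.97)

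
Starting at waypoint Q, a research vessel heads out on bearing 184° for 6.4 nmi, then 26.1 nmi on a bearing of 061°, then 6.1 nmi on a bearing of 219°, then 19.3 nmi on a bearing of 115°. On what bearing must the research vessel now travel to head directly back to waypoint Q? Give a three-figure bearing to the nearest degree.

Leg 1 (184°, 6.4 nmi): east 6.4 sin 184° = -0.45, north 6.4 cos 184° = -6.38
Leg 2 (061°, 26.1 nmi): east 26.1 sin 61° = 22.83, north 26.1 cos 61° = 12.65
Leg 3 (219°, 6.1 nmi): east 6.1 sin 219° = -3.84, north 6.1 cos 219° = -4.74
Leg 4 (115°, 19.3 nmi): east 19.3 sin 115° = 17.49, north 19.3 cos 115° = -8.16
Net displacement: 36.03 east, -6.63 north. Direction back to start is (-36.03, 6.63): bearing = atan2(-36.03, 6.63) mod 360° = 280.42° ≈ 280°.

280°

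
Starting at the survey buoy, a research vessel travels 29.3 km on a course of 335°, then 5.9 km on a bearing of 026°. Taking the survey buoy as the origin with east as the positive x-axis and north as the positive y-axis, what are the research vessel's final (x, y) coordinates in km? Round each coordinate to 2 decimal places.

Leg 1 (335°, 29.3 km): east 29.3 sin 335° = -12.38, north 29.3 cos 335° = 26.55
Leg 2 (026°, 5.9 km): east 5.9 sin 26° = 2.59, north 5.9 cos 26° = 5.30
Summing: -9.80 km east, 31.86 km north → (-9.80, 31.86).

(-9.80, 31.86)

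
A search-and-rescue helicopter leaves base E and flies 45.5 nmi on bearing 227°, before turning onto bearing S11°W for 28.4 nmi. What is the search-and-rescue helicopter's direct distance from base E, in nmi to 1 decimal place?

Leg 1 (227°, 45.5 nmi): east 45.5 sin 227° = -33.28, north 45.5 cos 227° = -31.03
Leg 2 (S11°W, 28.4 nmi): east 28.4 sin 191° = -5.42, north 28.4 cos 191° = -27.88
Net: -38.70 east, -58.91 north. Distance = √((-38.70)² + (-58.91)²) = 70.481 nmi.

70.5 nmi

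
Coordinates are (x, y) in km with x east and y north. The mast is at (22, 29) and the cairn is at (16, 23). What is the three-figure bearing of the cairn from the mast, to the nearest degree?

225°

Δeast = 16 − 22 = -6.00; Δnorth = 23 − 29 = -6.00.
Bearing = atan2(Δeast, Δnorth) mod 360° = 225.00° ≈ 225°.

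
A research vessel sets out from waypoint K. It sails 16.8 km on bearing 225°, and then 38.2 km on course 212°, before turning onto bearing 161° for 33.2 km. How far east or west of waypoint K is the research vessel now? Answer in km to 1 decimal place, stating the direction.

21.3 km west

Leg 1 (225°, 16.8 km): east 16.8 sin 225° = -11.88, north 16.8 cos 225° = -11.88
Leg 2 (212°, 38.2 km): east 38.2 sin 212° = -20.24, north 38.2 cos 212° = -32.40
Leg 3 (161°, 33.2 km): east 33.2 sin 161° = 10.81, north 33.2 cos 161° = -31.39
Net east component: -21.31 km.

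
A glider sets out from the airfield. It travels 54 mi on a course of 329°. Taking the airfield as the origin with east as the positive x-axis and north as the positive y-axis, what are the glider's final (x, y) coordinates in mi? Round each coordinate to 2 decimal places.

Leg 1 (329°, 54 mi): east 54 sin 329° = -27.81, north 54 cos 329° = 46.29
Summing: -27.81 mi east, 46.29 mi north → (-27.81, 46.29).

(-27.81, 46.29)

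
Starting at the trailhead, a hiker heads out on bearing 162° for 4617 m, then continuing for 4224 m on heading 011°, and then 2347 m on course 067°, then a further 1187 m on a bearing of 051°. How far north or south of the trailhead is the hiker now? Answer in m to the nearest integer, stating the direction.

1419 m north

Leg 1 (162°, 4617 m): east 4617 sin 162° = 1426.73, north 4617 cos 162° = -4391.03
Leg 2 (011°, 4224 m): east 4224 sin 11° = 805.98, north 4224 cos 11° = 4146.39
Leg 3 (067°, 2347 m): east 2347 sin 67° = 2160.42, north 2347 cos 67° = 917.05
Leg 4 (051°, 1187 m): east 1187 sin 51° = 922.47, north 1187 cos 51° = 747.00
Net north component: 1419.41 m.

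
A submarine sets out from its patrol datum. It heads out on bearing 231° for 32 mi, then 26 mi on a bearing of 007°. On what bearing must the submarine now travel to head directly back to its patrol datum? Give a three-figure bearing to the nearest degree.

Leg 1 (231°, 32 mi): east 32 sin 231° = -24.87, north 32 cos 231° = -20.14
Leg 2 (007°, 26 mi): east 26 sin 7° = 3.17, north 26 cos 7° = 25.81
Net displacement: -21.70 east, 5.67 north. Direction back to start is (21.70, -5.67): bearing = atan2(21.70, -5.67) mod 360° = 104.64° ≈ 105°.

105°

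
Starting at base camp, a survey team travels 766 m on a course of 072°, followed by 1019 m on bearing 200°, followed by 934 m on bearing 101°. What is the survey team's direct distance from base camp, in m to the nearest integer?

Leg 1 (072°, 766 m): east 766 sin 72° = 728.51, north 766 cos 72° = 236.71
Leg 2 (200°, 1019 m): east 1019 sin 200° = -348.52, north 1019 cos 200° = -957.55
Leg 3 (101°, 934 m): east 934 sin 101° = 916.84, north 934 cos 101° = -178.22
Net: 1296.83 east, -899.06 north. Distance = √((1296.83)² + (-899.06)²) = 1577.996 m.

1578 m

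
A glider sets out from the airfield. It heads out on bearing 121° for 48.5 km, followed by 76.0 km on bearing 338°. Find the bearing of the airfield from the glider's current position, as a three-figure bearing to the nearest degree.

Leg 1 (121°, 48.5 km): east 48.5 sin 121° = 41.57, north 48.5 cos 121° = -24.98
Leg 2 (338°, 76.0 km): east 76.0 sin 338° = -28.47, north 76.0 cos 338° = 70.47
Net displacement: 13.10 east, 45.49 north. Direction back to start is (-13.10, -45.49): bearing = atan2(-13.10, -45.49) mod 360° = 196.07° ≈ 196°.

196°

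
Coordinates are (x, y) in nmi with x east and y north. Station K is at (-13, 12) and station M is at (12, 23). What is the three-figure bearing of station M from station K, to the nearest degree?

Δeast = 12 − -13 = 25.00; Δnorth = 23 − 12 = 11.00.
Bearing = atan2(Δeast, Δnorth) mod 360° = 66.25° ≈ 066°.

066°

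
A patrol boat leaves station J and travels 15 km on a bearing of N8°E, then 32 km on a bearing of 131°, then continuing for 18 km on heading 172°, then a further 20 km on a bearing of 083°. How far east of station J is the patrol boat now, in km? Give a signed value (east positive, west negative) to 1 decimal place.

Leg 1 (N8°E, 15 km): east 15 sin 8° = 2.09, north 15 cos 8° = 14.85
Leg 2 (131°, 32 km): east 32 sin 131° = 24.15, north 32 cos 131° = -20.99
Leg 3 (172°, 18 km): east 18 sin 172° = 2.51, north 18 cos 172° = -17.82
Leg 4 (083°, 20 km): east 20 sin 83° = 19.85, north 20 cos 83° = 2.44
Net east component: 48.59 km.

48.6 km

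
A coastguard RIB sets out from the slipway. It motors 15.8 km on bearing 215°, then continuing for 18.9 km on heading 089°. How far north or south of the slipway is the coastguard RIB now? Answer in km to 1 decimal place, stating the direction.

12.6 km south

Leg 1 (215°, 15.8 km): east 15.8 sin 215° = -9.06, north 15.8 cos 215° = -12.94
Leg 2 (089°, 18.9 km): east 18.9 sin 89° = 18.90, north 18.9 cos 89° = 0.33
Net north component: -12.61 km.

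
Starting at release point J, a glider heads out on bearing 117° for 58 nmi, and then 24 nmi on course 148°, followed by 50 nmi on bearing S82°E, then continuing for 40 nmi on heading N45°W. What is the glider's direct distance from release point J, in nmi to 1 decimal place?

Leg 1 (117°, 58 nmi): east 58 sin 117° = 51.68, north 58 cos 117° = -26.33
Leg 2 (148°, 24 nmi): east 24 sin 148° = 12.72, north 24 cos 148° = -20.35
Leg 3 (S82°E, 50 nmi): east 50 sin 98° = 49.51, north 50 cos 98° = -6.96
Leg 4 (N45°W, 40 nmi): east 40 sin 315° = -28.28, north 40 cos 315° = 28.28
Net: 85.63 east, -25.36 north. Distance = √((85.63)² + (-25.36)²) = 89.302 nmi.

89.3 nmi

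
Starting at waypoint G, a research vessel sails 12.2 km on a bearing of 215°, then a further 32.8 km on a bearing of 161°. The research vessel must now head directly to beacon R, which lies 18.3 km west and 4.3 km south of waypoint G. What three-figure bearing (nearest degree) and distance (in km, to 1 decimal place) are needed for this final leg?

329°, 42.8 km

Leg 1 (215°, 12.2 km): east 12.2 sin 215° = -7.00, north 12.2 cos 215° = -9.99
Leg 2 (161°, 32.8 km): east 32.8 sin 161° = 10.68, north 32.8 cos 161° = -31.01
Current position: (3.68, -41.01). Target: (-18.3, -4.3). Remaining: Δeast = -21.98, Δnorth = 36.71.
Bearing = atan2(-21.98, 36.71) mod 360° = 329.09°; distance = √((-21.98)² + (36.71)²) = 42.785 km.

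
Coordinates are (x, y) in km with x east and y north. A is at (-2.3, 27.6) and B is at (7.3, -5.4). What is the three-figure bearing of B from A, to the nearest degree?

Δeast = 7.3 − -2.3 = 9.60; Δnorth = -5.4 − 27.6 = -33.00.
Bearing = atan2(Δeast, Δnorth) mod 360° = 163.78° ≈ 164°.

164°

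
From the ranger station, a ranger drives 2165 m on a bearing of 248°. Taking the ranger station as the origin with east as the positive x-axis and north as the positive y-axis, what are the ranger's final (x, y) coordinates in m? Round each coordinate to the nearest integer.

(-2007, -811)

Leg 1 (248°, 2165 m): east 2165 sin 248° = -2007.35, north 2165 cos 248° = -811.02
Summing: -2007.35 m east, -811.02 m north → (-2007, -811).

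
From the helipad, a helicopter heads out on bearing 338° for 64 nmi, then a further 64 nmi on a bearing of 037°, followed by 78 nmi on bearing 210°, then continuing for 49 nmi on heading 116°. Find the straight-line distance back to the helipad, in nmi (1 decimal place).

29.0 nmi

Leg 1 (338°, 64 nmi): east 64 sin 338° = -23.97, north 64 cos 338° = 59.34
Leg 2 (037°, 64 nmi): east 64 sin 37° = 38.52, north 64 cos 37° = 51.11
Leg 3 (210°, 78 nmi): east 78 sin 210° = -39.00, north 78 cos 210° = -67.55
Leg 4 (116°, 49 nmi): east 49 sin 116° = 44.04, north 49 cos 116° = -21.48
Net: 19.58 east, 21.42 north. Distance = √((19.58)² + (21.42)²) = 29.024 nmi.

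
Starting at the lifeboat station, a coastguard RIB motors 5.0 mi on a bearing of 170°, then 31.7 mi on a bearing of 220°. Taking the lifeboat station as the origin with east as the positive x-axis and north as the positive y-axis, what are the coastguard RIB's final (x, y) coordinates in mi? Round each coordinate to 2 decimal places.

(-19.51, -29.21)

Leg 1 (170°, 5.0 mi): east 5.0 sin 170° = 0.87, north 5.0 cos 170° = -4.92
Leg 2 (220°, 31.7 mi): east 31.7 sin 220° = -20.38, north 31.7 cos 220° = -24.28
Summing: -19.51 mi east, -29.21 mi north → (-19.51, -29.21).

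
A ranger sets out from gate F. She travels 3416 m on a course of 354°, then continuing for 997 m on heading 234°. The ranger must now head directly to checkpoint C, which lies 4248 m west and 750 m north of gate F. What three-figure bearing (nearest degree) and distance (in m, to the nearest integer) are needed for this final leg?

Leg 1 (354°, 3416 m): east 3416 sin 354° = -357.07, north 3416 cos 354° = 3397.29
Leg 2 (234°, 997 m): east 997 sin 234° = -806.59, north 997 cos 234° = -586.02
Current position: (-1163.66, 2811.26). Target: (-4248, 750). Remaining: Δeast = -3084.34, Δnorth = -2061.26.
Bearing = atan2(-3084.34, -2061.26) mod 360° = 236.25°; distance = √((-3084.34)² + (-2061.26)²) = 3709.713 m.

236°, 3710 m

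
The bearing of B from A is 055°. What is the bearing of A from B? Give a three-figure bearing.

Back-bearing = 055° + 180° = 235°.

235°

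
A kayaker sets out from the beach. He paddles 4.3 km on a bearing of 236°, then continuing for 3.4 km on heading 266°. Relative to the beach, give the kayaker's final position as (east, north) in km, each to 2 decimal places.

(-6.96, -2.64)

Leg 1 (236°, 4.3 km): east 4.3 sin 236° = -3.56, north 4.3 cos 236° = -2.40
Leg 2 (266°, 3.4 km): east 3.4 sin 266° = -3.39, north 3.4 cos 266° = -0.24
Summing: -6.96 km east, -2.64 km north → (-6.96, -2.64).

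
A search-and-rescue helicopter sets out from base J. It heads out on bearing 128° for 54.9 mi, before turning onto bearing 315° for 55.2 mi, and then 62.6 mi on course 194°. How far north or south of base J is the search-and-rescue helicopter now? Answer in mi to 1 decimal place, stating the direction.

Leg 1 (128°, 54.9 mi): east 54.9 sin 128° = 43.26, north 54.9 cos 128° = -33.80
Leg 2 (315°, 55.2 mi): east 55.2 sin 315° = -39.03, north 55.2 cos 315° = 39.03
Leg 3 (194°, 62.6 mi): east 62.6 sin 194° = -15.14, north 62.6 cos 194° = -60.74
Net north component: -55.51 mi.

55.5 mi south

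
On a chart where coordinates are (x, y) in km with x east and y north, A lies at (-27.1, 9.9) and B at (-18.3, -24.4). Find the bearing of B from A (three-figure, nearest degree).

Δeast = -18.3 − -27.1 = 8.80; Δnorth = -24.4 − 9.9 = -34.30.
Bearing = atan2(Δeast, Δnorth) mod 360° = 165.61° ≈ 166°.

166°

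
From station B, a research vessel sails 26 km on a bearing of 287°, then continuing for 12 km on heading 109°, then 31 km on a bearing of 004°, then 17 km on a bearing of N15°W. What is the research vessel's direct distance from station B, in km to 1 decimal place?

53.4 km

Leg 1 (287°, 26 km): east 26 sin 287° = -24.86, north 26 cos 287° = 7.60
Leg 2 (109°, 12 km): east 12 sin 109° = 11.35, north 12 cos 109° = -3.91
Leg 3 (004°, 31 km): east 31 sin 4° = 2.16, north 31 cos 4° = 30.92
Leg 4 (N15°W, 17 km): east 17 sin 345° = -4.40, north 17 cos 345° = 16.42
Net: -15.76 east, 51.04 north. Distance = √((-15.76)² + (51.04)²) = 53.416 km.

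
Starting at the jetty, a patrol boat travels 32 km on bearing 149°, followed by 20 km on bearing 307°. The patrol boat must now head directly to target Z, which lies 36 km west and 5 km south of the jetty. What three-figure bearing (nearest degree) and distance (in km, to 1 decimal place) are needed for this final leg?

286°, 38.0 km

Leg 1 (149°, 32 km): east 32 sin 149° = 16.48, north 32 cos 149° = -27.43
Leg 2 (307°, 20 km): east 20 sin 307° = -15.97, north 20 cos 307° = 12.04
Current position: (0.51, -15.39). Target: (-36, -5). Remaining: Δeast = -36.51, Δnorth = 10.39.
Bearing = atan2(-36.51, 10.39) mod 360° = 285.89°; distance = √((-36.51)² + (10.39)²) = 37.959 km.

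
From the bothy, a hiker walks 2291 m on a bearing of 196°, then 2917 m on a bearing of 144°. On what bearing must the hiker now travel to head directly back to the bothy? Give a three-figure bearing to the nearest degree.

Leg 1 (196°, 2291 m): east 2291 sin 196° = -631.49, north 2291 cos 196° = -2202.25
Leg 2 (144°, 2917 m): east 2917 sin 144° = 1714.57, north 2917 cos 144° = -2359.90
Net displacement: 1083.08 east, -4562.15 north. Direction back to start is (-1083.08, 4562.15): bearing = atan2(-1083.08, 4562.15) mod 360° = 346.64° ≈ 347°.

347°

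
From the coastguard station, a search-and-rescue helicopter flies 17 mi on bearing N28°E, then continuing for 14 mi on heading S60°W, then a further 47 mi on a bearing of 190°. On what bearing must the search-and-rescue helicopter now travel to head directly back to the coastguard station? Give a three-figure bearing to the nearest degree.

Leg 1 (N28°E, 17 mi): east 17 sin 28° = 7.98, north 17 cos 28° = 15.01
Leg 2 (S60°W, 14 mi): east 14 sin 240° = -12.12, north 14 cos 240° = -7.00
Leg 3 (190°, 47 mi): east 47 sin 190° = -8.16, north 47 cos 190° = -46.29
Net displacement: -12.30 east, -38.28 north. Direction back to start is (12.30, 38.28): bearing = atan2(12.30, 38.28) mod 360° = 17.82° ≈ 018°.

018°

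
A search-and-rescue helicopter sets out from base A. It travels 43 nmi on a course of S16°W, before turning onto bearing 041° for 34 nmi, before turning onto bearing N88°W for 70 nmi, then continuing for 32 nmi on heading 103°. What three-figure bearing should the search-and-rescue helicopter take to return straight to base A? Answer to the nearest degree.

Leg 1 (S16°W, 43 nmi): east 43 sin 196° = -11.85, north 43 cos 196° = -41.33
Leg 2 (041°, 34 nmi): east 34 sin 41° = 22.31, north 34 cos 41° = 25.66
Leg 3 (N88°W, 70 nmi): east 70 sin 272° = -69.96, north 70 cos 272° = 2.44
Leg 4 (103°, 32 nmi): east 32 sin 103° = 31.18, north 32 cos 103° = -7.20
Net displacement: -28.32 east, -20.43 north. Direction back to start is (28.32, 20.43): bearing = atan2(28.32, 20.43) mod 360° = 54.20° ≈ 054°.

054°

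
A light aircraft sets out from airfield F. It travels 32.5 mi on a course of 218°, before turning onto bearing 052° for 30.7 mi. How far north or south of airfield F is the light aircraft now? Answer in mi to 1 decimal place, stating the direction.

6.7 mi south

Leg 1 (218°, 32.5 mi): east 32.5 sin 218° = -20.01, north 32.5 cos 218° = -25.61
Leg 2 (052°, 30.7 mi): east 30.7 sin 52° = 24.19, north 30.7 cos 52° = 18.90
Net north component: -6.71 mi.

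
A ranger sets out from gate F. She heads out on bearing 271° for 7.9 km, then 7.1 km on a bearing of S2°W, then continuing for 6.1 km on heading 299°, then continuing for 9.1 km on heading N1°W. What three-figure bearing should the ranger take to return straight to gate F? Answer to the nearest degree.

Leg 1 (271°, 7.9 km): east 7.9 sin 271° = -7.90, north 7.9 cos 271° = 0.14
Leg 2 (S2°W, 7.1 km): east 7.1 sin 182° = -0.25, north 7.1 cos 182° = -7.10
Leg 3 (299°, 6.1 km): east 6.1 sin 299° = -5.34, north 6.1 cos 299° = 2.96
Leg 4 (N1°W, 9.1 km): east 9.1 sin 359° = -0.16, north 9.1 cos 359° = 9.10
Net displacement: -13.64 east, 5.10 north. Direction back to start is (13.64, -5.10): bearing = atan2(13.64, -5.10) mod 360° = 110.49° ≈ 110°.

110°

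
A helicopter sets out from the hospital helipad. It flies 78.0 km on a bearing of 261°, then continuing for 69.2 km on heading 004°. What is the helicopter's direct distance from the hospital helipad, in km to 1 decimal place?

91.9 km

Leg 1 (261°, 78.0 km): east 78.0 sin 261° = -77.04, north 78.0 cos 261° = -12.20
Leg 2 (004°, 69.2 km): east 69.2 sin 4° = 4.83, north 69.2 cos 4° = 69.03
Net: -72.21 east, 56.83 north. Distance = √((-72.21)² + (56.83)²) = 91.893 km.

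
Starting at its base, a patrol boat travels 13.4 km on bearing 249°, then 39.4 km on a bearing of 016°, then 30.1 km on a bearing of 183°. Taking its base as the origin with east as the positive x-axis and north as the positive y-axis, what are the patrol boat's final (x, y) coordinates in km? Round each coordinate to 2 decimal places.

Leg 1 (249°, 13.4 km): east 13.4 sin 249° = -12.51, north 13.4 cos 249° = -4.80
Leg 2 (016°, 39.4 km): east 39.4 sin 16° = 10.86, north 39.4 cos 16° = 37.87
Leg 3 (183°, 30.1 km): east 30.1 sin 183° = -1.58, north 30.1 cos 183° = -30.06
Summing: -3.23 km east, 3.01 km north → (-3.23, 3.01).

(-3.23, 3.01)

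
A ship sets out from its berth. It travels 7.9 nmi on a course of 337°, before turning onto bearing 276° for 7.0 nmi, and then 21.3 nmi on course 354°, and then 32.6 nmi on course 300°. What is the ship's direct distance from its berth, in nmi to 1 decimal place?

60.9 nmi

Leg 1 (337°, 7.9 nmi): east 7.9 sin 337° = -3.09, north 7.9 cos 337° = 7.27
Leg 2 (276°, 7.0 nmi): east 7.0 sin 276° = -6.96, north 7.0 cos 276° = 0.73
Leg 3 (354°, 21.3 nmi): east 21.3 sin 354° = -2.23, north 21.3 cos 354° = 21.18
Leg 4 (300°, 32.6 nmi): east 32.6 sin 300° = -28.23, north 32.6 cos 300° = 16.30
Net: -40.51 east, 45.49 north. Distance = √((-40.51)² + (45.49)²) = 60.909 nmi.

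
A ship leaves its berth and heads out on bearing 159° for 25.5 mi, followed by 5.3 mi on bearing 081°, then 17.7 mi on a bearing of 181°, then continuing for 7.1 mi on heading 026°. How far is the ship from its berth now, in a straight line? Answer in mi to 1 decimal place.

Leg 1 (159°, 25.5 mi): east 25.5 sin 159° = 9.14, north 25.5 cos 159° = -23.81
Leg 2 (081°, 5.3 mi): east 5.3 sin 81° = 5.23, north 5.3 cos 81° = 0.83
Leg 3 (181°, 17.7 mi): east 17.7 sin 181° = -0.31, north 17.7 cos 181° = -17.70
Leg 4 (026°, 7.1 mi): east 7.1 sin 26° = 3.11, north 7.1 cos 26° = 6.38
Net: 17.18 east, -34.29 north. Distance = √((17.18)² + (-34.29)²) = 38.354 mi.

38.4 mi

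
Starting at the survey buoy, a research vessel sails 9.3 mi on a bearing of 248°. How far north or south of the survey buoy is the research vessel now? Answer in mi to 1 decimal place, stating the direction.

Leg 1 (248°, 9.3 mi): east 9.3 sin 248° = -8.62, north 9.3 cos 248° = -3.48
Net north component: -3.48 mi.

3.5 mi south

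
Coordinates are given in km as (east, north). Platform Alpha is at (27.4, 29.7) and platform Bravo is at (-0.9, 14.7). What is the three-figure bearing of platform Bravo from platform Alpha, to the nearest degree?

242°

Δeast = -0.9 − 27.4 = -28.30; Δnorth = 14.7 − 29.7 = -15.00.
Bearing = atan2(Δeast, Δnorth) mod 360° = 242.07° ≈ 242°.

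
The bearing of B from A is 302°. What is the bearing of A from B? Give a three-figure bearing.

122°

Back-bearing = 302° − 180° = 122°.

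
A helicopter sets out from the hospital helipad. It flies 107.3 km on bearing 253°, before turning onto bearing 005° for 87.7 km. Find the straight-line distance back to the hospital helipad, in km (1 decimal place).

110.2 km

Leg 1 (253°, 107.3 km): east 107.3 sin 253° = -102.61, north 107.3 cos 253° = -31.37
Leg 2 (005°, 87.7 km): east 87.7 sin 5° = 7.64, north 87.7 cos 5° = 87.37
Net: -94.97 east, 55.99 north. Distance = √((-94.97)² + (55.99)²) = 110.247 km.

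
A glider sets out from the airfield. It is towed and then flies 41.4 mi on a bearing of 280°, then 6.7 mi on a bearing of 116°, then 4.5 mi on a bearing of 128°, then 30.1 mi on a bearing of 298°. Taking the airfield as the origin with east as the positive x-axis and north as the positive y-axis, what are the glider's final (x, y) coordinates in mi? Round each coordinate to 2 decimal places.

(-57.78, 15.61)

Leg 1 (280°, 41.4 mi): east 41.4 sin 280° = -40.77, north 41.4 cos 280° = 7.19
Leg 2 (116°, 6.7 mi): east 6.7 sin 116° = 6.02, north 6.7 cos 116° = -2.94
Leg 3 (128°, 4.5 mi): east 4.5 sin 128° = 3.55, north 4.5 cos 128° = -2.77
Leg 4 (298°, 30.1 mi): east 30.1 sin 298° = -26.58, north 30.1 cos 298° = 14.13
Summing: -57.78 mi east, 15.61 mi north → (-57.78, 15.61).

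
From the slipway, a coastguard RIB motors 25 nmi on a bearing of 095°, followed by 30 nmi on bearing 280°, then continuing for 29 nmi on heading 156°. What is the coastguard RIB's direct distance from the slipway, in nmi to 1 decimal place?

24.5 nmi

Leg 1 (095°, 25 nmi): east 25 sin 95° = 24.90, north 25 cos 95° = -2.18
Leg 2 (280°, 30 nmi): east 30 sin 280° = -29.54, north 30 cos 280° = 5.21
Leg 3 (156°, 29 nmi): east 29 sin 156° = 11.80, north 29 cos 156° = -26.49
Net: 7.16 east, -23.46 north. Distance = √((7.16)² + (-23.46)²) = 24.529 nmi.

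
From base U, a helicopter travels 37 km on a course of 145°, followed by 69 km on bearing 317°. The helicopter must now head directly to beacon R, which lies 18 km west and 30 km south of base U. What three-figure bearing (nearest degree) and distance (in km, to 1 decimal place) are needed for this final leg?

171°, 50.8 km

Leg 1 (145°, 37 km): east 37 sin 145° = 21.22, north 37 cos 145° = -30.31
Leg 2 (317°, 69 km): east 69 sin 317° = -47.06, north 69 cos 317° = 50.46
Current position: (-25.84, 20.15). Target: (-18, -30). Remaining: Δeast = 7.84, Δnorth = -50.15.
Bearing = atan2(7.84, -50.15) mod 360° = 171.12°; distance = √((7.84)² + (-50.15)²) = 50.763 km.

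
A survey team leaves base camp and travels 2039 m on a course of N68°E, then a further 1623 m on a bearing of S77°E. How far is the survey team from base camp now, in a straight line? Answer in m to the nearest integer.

Leg 1 (N68°E, 2039 m): east 2039 sin 68° = 1890.53, north 2039 cos 68° = 763.82
Leg 2 (S77°E, 1623 m): east 1623 sin 103° = 1581.40, north 1623 cos 103° = -365.10
Net: 3471.93 east, 398.73 north. Distance = √((3471.93)² + (398.73)²) = 3494.751 m.

3495 m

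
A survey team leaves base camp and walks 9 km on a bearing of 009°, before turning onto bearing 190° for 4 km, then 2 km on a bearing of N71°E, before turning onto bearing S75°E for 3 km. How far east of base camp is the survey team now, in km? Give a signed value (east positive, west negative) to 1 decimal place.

5.5 km

Leg 1 (009°, 9 km): east 9 sin 9° = 1.41, north 9 cos 9° = 8.89
Leg 2 (190°, 4 km): east 4 sin 190° = -0.69, north 4 cos 190° = -3.94
Leg 3 (N71°E, 2 km): east 2 sin 71° = 1.89, north 2 cos 71° = 0.65
Leg 4 (S75°E, 3 km): east 3 sin 105° = 2.90, north 3 cos 105° = -0.78
Net east component: 5.50 km.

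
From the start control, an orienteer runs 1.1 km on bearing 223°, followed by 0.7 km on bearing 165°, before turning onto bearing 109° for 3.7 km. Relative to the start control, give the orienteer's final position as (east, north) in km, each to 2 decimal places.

(2.93, -2.69)

Leg 1 (223°, 1.1 km): east 1.1 sin 223° = -0.75, north 1.1 cos 223° = -0.80
Leg 2 (165°, 0.7 km): east 0.7 sin 165° = 0.18, north 0.7 cos 165° = -0.68
Leg 3 (109°, 3.7 km): east 3.7 sin 109° = 3.50, north 3.7 cos 109° = -1.20
Summing: 2.93 km east, -2.69 km north → (2.93, -2.69).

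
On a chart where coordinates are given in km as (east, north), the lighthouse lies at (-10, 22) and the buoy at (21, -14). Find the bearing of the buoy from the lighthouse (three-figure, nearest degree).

139°

Δeast = 21 − -10 = 31.00; Δnorth = -14 − 22 = -36.00.
Bearing = atan2(Δeast, Δnorth) mod 360° = 139.27° ≈ 139°.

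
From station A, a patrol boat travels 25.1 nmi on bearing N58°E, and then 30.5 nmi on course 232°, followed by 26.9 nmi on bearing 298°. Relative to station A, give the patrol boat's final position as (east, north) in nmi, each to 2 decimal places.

Leg 1 (N58°E, 25.1 nmi): east 25.1 sin 58° = 21.29, north 25.1 cos 58° = 13.30
Leg 2 (232°, 30.5 nmi): east 30.5 sin 232° = -24.03, north 30.5 cos 232° = -18.78
Leg 3 (298°, 26.9 nmi): east 26.9 sin 298° = -23.75, north 26.9 cos 298° = 12.63
Summing: -26.50 nmi east, 7.15 nmi north → (-26.50, 7.15).

(-26.50, 7.15)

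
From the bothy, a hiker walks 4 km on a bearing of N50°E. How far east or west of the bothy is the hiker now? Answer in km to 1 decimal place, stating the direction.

Leg 1 (N50°E, 4 km): east 4 sin 50° = 3.06, north 4 cos 50° = 2.57
Net east component: 3.06 km.

3.1 km east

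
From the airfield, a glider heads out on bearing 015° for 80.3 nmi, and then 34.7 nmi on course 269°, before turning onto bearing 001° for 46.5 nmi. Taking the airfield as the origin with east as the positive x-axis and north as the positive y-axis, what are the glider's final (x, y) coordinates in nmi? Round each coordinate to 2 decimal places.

Leg 1 (015°, 80.3 nmi): east 80.3 sin 15° = 20.78, north 80.3 cos 15° = 77.56
Leg 2 (269°, 34.7 nmi): east 34.7 sin 269° = -34.69, north 34.7 cos 269° = -0.61
Leg 3 (001°, 46.5 nmi): east 46.5 sin 1° = 0.81, north 46.5 cos 1° = 46.49
Summing: -13.10 nmi east, 123.45 nmi north → (-13.10, 123.45).

(-13.10, 123.45)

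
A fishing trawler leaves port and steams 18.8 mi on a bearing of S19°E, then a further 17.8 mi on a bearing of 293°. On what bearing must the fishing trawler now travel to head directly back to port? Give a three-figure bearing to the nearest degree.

043°

Leg 1 (S19°E, 18.8 mi): east 18.8 sin 161° = 6.12, north 18.8 cos 161° = -17.78
Leg 2 (293°, 17.8 mi): east 17.8 sin 293° = -16.38, north 17.8 cos 293° = 6.96
Net displacement: -10.26 east, -10.82 north. Direction back to start is (10.26, 10.82): bearing = atan2(10.26, 10.82) mod 360° = 43.49° ≈ 043°.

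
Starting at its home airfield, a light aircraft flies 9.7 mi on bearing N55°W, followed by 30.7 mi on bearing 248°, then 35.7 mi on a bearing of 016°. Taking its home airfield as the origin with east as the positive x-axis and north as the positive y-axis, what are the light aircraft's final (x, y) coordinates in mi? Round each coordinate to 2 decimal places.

Leg 1 (N55°W, 9.7 mi): east 9.7 sin 305° = -7.95, north 9.7 cos 305° = 5.56
Leg 2 (248°, 30.7 mi): east 30.7 sin 248° = -28.46, north 30.7 cos 248° = -11.50
Leg 3 (016°, 35.7 mi): east 35.7 sin 16° = 9.84, north 35.7 cos 16° = 34.32
Summing: -26.57 mi east, 28.38 mi north → (-26.57, 28.38).

(-26.57, 28.38)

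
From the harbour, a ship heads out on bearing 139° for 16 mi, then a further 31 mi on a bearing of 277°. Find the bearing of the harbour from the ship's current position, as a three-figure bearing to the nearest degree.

Leg 1 (139°, 16 mi): east 16 sin 139° = 10.50, north 16 cos 139° = -12.08
Leg 2 (277°, 31 mi): east 31 sin 277° = -30.77, north 31 cos 277° = 3.78
Net displacement: -20.27 east, -8.30 north. Direction back to start is (20.27, 8.30): bearing = atan2(20.27, 8.30) mod 360° = 67.74° ≈ 068°.

068°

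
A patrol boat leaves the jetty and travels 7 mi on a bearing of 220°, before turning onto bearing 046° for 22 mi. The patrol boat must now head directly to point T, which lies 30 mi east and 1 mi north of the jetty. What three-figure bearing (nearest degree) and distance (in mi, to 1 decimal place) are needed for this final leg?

116°, 20.7 mi

Leg 1 (220°, 7 mi): east 7 sin 220° = -4.50, north 7 cos 220° = -5.36
Leg 2 (046°, 22 mi): east 22 sin 46° = 15.83, north 22 cos 46° = 15.28
Current position: (11.33, 9.92). Target: (30, 1). Remaining: Δeast = 18.67, Δnorth = -8.92.
Bearing = atan2(18.67, -8.92) mod 360° = 115.53°; distance = √((18.67)² + (-8.92)²) = 20.695 mi.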